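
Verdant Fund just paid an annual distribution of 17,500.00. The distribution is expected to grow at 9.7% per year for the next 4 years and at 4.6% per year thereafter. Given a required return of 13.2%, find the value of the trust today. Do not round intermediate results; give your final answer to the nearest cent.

D_1 = 19197.50000
D_2 = 21059.65750
D_3 = 23102.44428
D_4 = 25343.38137
Terminal value at year 4: TV = D_4×(1+g_2)/(r−g_2) = 26509.17692/0.086 = 308246.24320
P_0 = D_1/(1+r)^1 + D_2/(1+r)^2 + D_3/(1+r)^3 + D_4/(1+r)^4 + TV/(1+r)^4
    = 16958.92226 + 16434.57396 + 15926.43784 + 15434.01264 + 187720.66536 = 252474.61206

252474.61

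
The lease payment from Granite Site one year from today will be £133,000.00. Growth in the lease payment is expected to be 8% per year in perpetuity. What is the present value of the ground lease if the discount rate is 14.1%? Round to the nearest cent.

£2180327.87

Growing perpetuity: P = D₁ / (r − g) = £133,000.0000 / (0.141 − 0.08) = £2,180,327.87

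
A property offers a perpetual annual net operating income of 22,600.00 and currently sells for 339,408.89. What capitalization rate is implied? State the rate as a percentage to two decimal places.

P = C/r ⇒ r = C/P = 22,600.00/339,408.89 = 0.066586

6.66%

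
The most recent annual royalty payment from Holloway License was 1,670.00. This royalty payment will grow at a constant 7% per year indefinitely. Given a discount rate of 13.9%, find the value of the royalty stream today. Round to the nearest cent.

25897.10

D₁ = D₀ × (1 + g) = 1,670.00 × 1.07 = 1,786.9000
Growing perpetuity: P = D₁ / (r − g) = 1,786.9000 / (0.139 − 0.07) = 25,897.10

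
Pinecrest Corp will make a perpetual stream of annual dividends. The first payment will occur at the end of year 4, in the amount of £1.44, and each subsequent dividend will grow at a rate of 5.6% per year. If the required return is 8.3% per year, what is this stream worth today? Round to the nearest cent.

Value at end of year 3: C₁ / (r − g) = £1.44 / (0.083 − 0.056) = £53.3333
Discount to today: PV = £53.3333 / (1 + 0.083)^3 = £53.3333 / 1.270239 = £41.99

£41.99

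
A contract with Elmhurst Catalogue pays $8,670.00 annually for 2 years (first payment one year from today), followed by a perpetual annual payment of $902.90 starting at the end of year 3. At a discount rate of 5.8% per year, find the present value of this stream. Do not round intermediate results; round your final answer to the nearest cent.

PV of 2-year annuity: $8,670.00 × [1 − (1+0.058)^−2] / 0.058 = 15940.17674
Perpetuity value at year 2: $902.90 / 0.058 = 15567.24138
PV of perpetuity: 15567.24138 / (1+0.058)^2 = 13907.21997
Total PV = 15940.17674 + 13907.21997 = 29847.39672

$29847.40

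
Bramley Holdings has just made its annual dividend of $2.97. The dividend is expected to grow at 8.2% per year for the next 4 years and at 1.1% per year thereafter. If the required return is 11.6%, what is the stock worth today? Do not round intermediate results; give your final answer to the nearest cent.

D_1 = 3.21354
D_2 = 3.47705
D_3 = 3.76217
D_4 = 4.07067
Terminal value at year 4: TV = D_4×(1+g_2)/(r−g_2) = 4.11544/0.105 = 39.19470
P_0 = D_1/(1+r)^1 + D_2/(1+r)^2 + D_3/(1+r)^3 + D_4/(1+r)^4 + TV/(1+r)^4
    = 2.87952 + 2.79179 + 2.70673 + 2.62427 + 25.26798 = 36.27029

$36.27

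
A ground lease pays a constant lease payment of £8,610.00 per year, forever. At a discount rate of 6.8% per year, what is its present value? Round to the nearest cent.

£126617.65

Level perpetuity: PV = C / r = £8,610.00 / 0.068 = £126,617.65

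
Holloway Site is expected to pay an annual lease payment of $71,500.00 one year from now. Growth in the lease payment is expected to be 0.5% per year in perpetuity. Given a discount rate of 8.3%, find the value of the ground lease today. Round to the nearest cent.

Growing perpetuity: P = D₁ / (r − g) = $71,500.0000 / (0.083 − 0.005) = $916,666.67

$916666.67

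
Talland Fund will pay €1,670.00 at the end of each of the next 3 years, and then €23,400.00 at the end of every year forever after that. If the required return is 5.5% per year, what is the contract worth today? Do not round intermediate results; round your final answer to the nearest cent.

€366828.45

PV of 3-year annuity: €1,670.00 × [1 − (1+0.055)^−3] / 0.055 = 4505.54874
Perpetuity value at year 3: €23,400.00 / 0.055 = 425454.54545
PV of perpetuity: 425454.54545 / (1+0.055)^3 = 362322.90440
Total PV = 4505.54874 + 362322.90440 = 366828.45314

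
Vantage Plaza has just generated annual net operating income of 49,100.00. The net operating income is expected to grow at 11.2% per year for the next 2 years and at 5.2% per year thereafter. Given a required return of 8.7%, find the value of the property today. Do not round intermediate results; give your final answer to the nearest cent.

D_1 = 54599.20000
D_2 = 60714.31040
Terminal value at year 2: TV = D_2×(1+g_2)/(r−g_2) = 63871.45454/0.035 = 1824898.70117
P_0 = D_1/(1+r)^1 + D_2/(1+r)^2 + TV/(1+r)^2
    = 50229.25483 + 51384.48148 + 1544470.70054 = 1646084.43685

1646084.44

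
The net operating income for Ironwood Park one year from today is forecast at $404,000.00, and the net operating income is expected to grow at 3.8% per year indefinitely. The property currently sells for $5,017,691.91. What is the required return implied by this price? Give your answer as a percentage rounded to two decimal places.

11.85%

P = D₁/(r − g) ⇒ r = D₁/P + g = $404,000.0000/$5,017,691.91 + 0.038 = 0.080515 + 0.038 = 0.118515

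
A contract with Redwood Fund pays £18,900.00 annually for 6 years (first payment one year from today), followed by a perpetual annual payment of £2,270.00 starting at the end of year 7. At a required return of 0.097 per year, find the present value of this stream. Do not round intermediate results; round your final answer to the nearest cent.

PV of 6-year annuity: £18,900.00 × [1 − (1+0.097)^−6] / 0.097 = 83043.17242
Perpetuity value at year 6: £2,270.00 / 0.097 = 23402.06186
PV of perpetuity: 23402.06186 / (1+0.097)^6 = 13428.09353
Total PV = 83043.17242 + 13428.09353 = 96471.26595

£96471.27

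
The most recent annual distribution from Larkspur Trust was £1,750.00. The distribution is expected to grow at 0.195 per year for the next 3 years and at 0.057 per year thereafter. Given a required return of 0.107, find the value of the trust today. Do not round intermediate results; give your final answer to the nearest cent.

£52667.39

D_1 = 2091.25000
D_2 = 2499.04375
D_3 = 2986.35728
Terminal value at year 3: TV = D_3×(1+g_2)/(r−g_2) = 3156.57965/0.05 = 63131.59293
P_0 = D_1/(1+r)^1 + D_2/(1+r)^2 + D_3/(1+r)^3 + TV/(1+r)^3
    = 1889.11472 + 2039.28825 + 2201.39969 + 46537.58955 = 52667.39222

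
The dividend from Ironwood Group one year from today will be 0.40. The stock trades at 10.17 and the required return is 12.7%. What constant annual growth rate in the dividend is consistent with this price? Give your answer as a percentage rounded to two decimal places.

P = D₁/(r−g) ⇒ g = r − D₁/P = 0.127 − 0.40/10.17 = 0.087669

8.77%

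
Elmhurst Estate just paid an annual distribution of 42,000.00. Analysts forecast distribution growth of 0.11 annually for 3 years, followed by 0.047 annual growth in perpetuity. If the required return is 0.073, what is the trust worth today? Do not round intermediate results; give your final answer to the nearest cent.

D_1 = 46620.00000
D_2 = 51748.20000
D_3 = 57440.50200
Terminal value at year 3: TV = D_3×(1+g_2)/(r−g_2) = 60140.20559/0.026 = 2313084.83054
P_0 = D_1/(1+r)^1 + D_2/(1+r)^2 + D_3/(1+r)^3 + TV/(1+r)^3
    = 43448.27586 + 44946.49227 + 46496.37131 + 1872373.10641 = 2007264.24586

2007264.25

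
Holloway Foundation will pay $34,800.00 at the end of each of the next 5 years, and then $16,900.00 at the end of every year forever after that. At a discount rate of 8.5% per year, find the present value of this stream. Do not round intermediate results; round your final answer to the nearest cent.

$269361.02

PV of 5-year annuity: $34,800.00 × [1 − (1+0.085)^−5] / 0.085 = 137134.34435
Perpetuity value at year 5: $16,900.00 / 0.085 = 198823.52941
PV of perpetuity: 198823.52941 / (1+0.085)^5 = 132226.67828
Total PV = 137134.34435 + 132226.67828 = 269361.02263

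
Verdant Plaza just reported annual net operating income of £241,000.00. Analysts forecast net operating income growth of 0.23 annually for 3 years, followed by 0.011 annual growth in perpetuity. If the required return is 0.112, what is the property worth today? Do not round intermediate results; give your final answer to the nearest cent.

D_1 = 296430.00000
D_2 = 364608.90000
D_3 = 448468.94700
Terminal value at year 3: TV = D_3×(1+g_2)/(r−g_2) = 453402.10542/0.101 = 4489129.75660
P_0 = D_1/(1+r)^1 + D_2/(1+r)^2 + D_3/(1+r)^3 + TV/(1+r)^3
    = 266573.74101 + 294861.24230 + 326150.47485 + 3264733.96110 = 4152319.41925

£4152319.42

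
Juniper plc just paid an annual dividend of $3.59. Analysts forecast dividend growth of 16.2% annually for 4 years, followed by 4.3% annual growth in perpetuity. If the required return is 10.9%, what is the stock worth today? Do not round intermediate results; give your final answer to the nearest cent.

$84.54

D_1 = 4.17158
D_2 = 4.84738
D_3 = 5.63265
D_4 = 6.54514
Terminal value at year 4: TV = D_4×(1+g_2)/(r−g_2) = 6.82658/0.066 = 103.43305
P_0 = D_1/(1+r)^1 + D_2/(1+r)^2 + D_3/(1+r)^3 + D_4/(1+r)^4 + TV/(1+r)^4
    = 3.76157 + 3.94134 + 4.12970 + 4.32706 + 68.38064 = 84.54030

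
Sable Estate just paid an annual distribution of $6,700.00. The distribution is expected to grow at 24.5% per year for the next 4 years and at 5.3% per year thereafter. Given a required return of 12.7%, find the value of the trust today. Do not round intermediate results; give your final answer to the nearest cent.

$176577.35

D_1 = 8341.50000
D_2 = 10385.16750
D_3 = 12929.53354
D_4 = 16097.26925
Terminal value at year 4: TV = D_4×(1+g_2)/(r−g_2) = 16950.42452/0.074 = 229059.79087
P_0 = D_1/(1+r)^1 + D_2/(1+r)^2 + D_3/(1+r)^3 + D_4/(1+r)^4 + TV/(1+r)^4
    = 7401.50843 + 8176.46672 + 9032.56528 + 9978.29971 + 141988.50800 = 176577.34814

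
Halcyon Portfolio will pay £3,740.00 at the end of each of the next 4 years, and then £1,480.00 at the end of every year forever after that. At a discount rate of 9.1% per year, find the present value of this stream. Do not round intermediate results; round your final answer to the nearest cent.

£23569.46

PV of 4-year annuity: £3,740.00 × [1 − (1+0.091)^−4] / 0.091 = 12090.00467
Perpetuity value at year 4: £1,480.00 / 0.091 = 16263.73626
PV of perpetuity: 16263.73626 / (1+0.091)^4 = 11479.45634
Total PV = 12090.00467 + 11479.45634 = 23569.46101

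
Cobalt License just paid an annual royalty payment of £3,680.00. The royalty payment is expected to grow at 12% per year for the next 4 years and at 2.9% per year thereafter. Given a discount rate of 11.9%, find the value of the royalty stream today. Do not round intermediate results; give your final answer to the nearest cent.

D_1 = 4121.60000
D_2 = 4616.19200
D_3 = 5170.13504
D_4 = 5790.55124
Terminal value at year 4: TV = D_4×(1+g_2)/(r−g_2) = 5958.47723/0.09 = 66205.30257
P_0 = D_1/(1+r)^1 + D_2/(1+r)^2 + D_3/(1+r)^3 + D_4/(1+r)^4 + TV/(1+r)^4
    = 3683.28865 + 3686.58024 + 3689.87477 + 3693.17225 + 42225.26935 = 56978.18526

£56978.19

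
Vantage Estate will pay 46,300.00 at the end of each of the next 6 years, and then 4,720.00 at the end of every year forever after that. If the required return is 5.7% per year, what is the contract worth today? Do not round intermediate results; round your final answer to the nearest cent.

289210.83

PV of 6-year annuity: 46,300.00 × [1 − (1+0.057)^−6] / 0.057 = 229833.97158
Perpetuity value at year 6: 4,720.00 / 0.057 = 82807.01754
PV of perpetuity: 82807.01754 / (1+0.057)^6 = 59376.85889
Total PV = 229833.97158 + 59376.85889 = 289210.83047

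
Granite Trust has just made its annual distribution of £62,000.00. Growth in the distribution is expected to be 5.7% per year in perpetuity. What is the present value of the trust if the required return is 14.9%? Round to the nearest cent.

D₁ = D₀ × (1 + g) = £62,000.00 × 1.057 = £65,534.0000
Growing perpetuity: P = D₁ / (r − g) = £65,534.0000 / (0.149 − 0.057) = £712,326.09

£712326.09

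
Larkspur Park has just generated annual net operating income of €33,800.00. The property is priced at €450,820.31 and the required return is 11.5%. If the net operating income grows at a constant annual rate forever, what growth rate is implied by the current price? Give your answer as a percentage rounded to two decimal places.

3.72%

P = D₀(1+g)/(r−g) ⇒ P(r−g) = D₀(1+g) ⇒ g(P+D₀) = P·r − D₀
g = (P·r − D₀)/(P + D₀) = (€450,820.31×0.115 − €33,800.00) / (€450,820.31 + €33,800.00) = 0.037234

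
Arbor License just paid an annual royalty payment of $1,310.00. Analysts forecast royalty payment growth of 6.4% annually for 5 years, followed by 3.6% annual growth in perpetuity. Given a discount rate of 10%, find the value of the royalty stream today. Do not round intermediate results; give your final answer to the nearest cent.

$23889.72

D_1 = 1393.84000
D_2 = 1483.04576
D_3 = 1577.96069
D_4 = 1678.95017
D_5 = 1786.40298
Terminal value at year 5: TV = D_5×(1+g_2)/(r−g_2) = 1850.71349/0.064 = 28917.39830
P_0 = D_1/(1+r)^1 + D_2/(1+r)^2 + D_3/(1+r)^3 + D_4/(1+r)^4 + D_5/(1+r)^5 + TV/(1+r)^5
    = 1267.12727 + 1225.65765 + 1185.54522 + 1146.74556 + 1109.21570 + 17955.42921 = 23889.72062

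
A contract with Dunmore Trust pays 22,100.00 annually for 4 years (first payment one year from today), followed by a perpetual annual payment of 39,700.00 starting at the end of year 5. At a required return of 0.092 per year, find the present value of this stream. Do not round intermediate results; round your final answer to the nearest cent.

PV of 4-year annuity: 22,100.00 × [1 − (1+0.092)^−4] / 0.092 = 71284.62535
Perpetuity value at year 4: 39,700.00 / 0.092 = 431521.73913
PV of perpetuity: 431521.73913 / (1+0.092)^4 = 303467.45739
Total PV = 71284.62535 + 303467.45739 = 374752.08274

374752.08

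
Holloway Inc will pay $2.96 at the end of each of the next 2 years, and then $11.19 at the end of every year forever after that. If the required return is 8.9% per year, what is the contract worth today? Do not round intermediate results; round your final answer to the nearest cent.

$111.23

PV of 2-year annuity: $2.96 × [1 − (1+0.089)^−2] / 0.089 = 5.21404
Perpetuity value at year 2: $11.19 / 0.089 = 125.73034
PV of perpetuity: 125.73034 / (1+0.089)^2 = 106.01915
Total PV = 5.21404 + 106.01915 = 111.23319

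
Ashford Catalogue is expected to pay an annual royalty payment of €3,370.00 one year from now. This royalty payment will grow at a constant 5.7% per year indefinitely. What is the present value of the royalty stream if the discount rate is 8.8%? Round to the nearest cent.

€108709.68

Growing perpetuity: P = D₁ / (r − g) = €3,370.0000 / (0.088 − 0.057) = €108,709.68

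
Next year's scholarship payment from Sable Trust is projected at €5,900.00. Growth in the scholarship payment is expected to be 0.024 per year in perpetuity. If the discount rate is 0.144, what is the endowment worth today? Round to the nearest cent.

Growing perpetuity: P = D₁ / (r − g) = €5,900.0000 / (0.144 − 0.024) = €49,166.67

€49166.67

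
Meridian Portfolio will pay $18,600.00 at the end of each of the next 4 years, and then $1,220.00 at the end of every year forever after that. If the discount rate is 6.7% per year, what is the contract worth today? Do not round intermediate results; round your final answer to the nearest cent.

PV of 4-year annuity: $18,600.00 × [1 − (1+0.067)^−4] / 0.067 = 63431.17609
Perpetuity value at year 4: $1,220.00 / 0.067 = 18208.95522
PV of perpetuity: 18208.95522 / (1+0.067)^4 = 14048.41572
Total PV = 63431.17609 + 14048.41572 = 77479.59181

$77479.59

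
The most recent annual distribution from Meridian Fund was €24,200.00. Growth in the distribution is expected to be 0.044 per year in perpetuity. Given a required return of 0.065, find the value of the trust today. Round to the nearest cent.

€1203085.71

D₁ = D₀ × (1 + g) = €24,200.00 × 1.044 = €25,264.8000
Growing perpetuity: P = D₁ / (r − g) = €25,264.8000 / (0.065 − 0.044) = €1,203,085.71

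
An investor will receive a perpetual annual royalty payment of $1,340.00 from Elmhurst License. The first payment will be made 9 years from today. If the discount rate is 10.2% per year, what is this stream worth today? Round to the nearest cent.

$6040.21

Value at end of year 8: C / r = $1,340.00 / 0.102 = $13,137.2549
Discount to today: PV = $13,137.2549 / (1 + 0.102)^8 = $13,137.2549 / 2.174967 = $6,040.21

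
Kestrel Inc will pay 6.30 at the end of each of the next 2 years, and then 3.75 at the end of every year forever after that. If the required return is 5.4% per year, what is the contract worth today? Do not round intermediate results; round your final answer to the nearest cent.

74.16

PV of 2-year annuity: 6.30 × [1 − (1+0.054)^−2] / 0.054 = 11.64823
Perpetuity value at year 2: 3.75 / 0.054 = 69.44444
PV of perpetuity: 69.44444 / (1+0.054)^2 = 62.51098
Total PV = 11.64823 + 62.51098 = 74.15920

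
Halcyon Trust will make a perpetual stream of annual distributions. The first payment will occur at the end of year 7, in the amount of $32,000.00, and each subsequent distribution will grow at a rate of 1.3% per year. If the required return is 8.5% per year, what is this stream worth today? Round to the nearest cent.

Value at end of year 6: C₁ / (r − g) = $32,000.00 / (0.085 − 0.013) = $444,444.4444
Discount to today: PV = $444,444.4444 / (1 + 0.085)^6 = $444,444.4444 / 1.631468 = $272,420.04

$272420.04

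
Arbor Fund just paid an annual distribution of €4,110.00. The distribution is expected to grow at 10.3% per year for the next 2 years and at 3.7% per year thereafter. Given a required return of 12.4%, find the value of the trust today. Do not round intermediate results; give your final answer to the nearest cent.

€55166.92

D_1 = 4533.33000
D_2 = 5000.26299
Terminal value at year 2: TV = D_2×(1+g_2)/(r−g_2) = 5185.27272/0.087 = 59600.83587
P_0 = D_1/(1+r)^1 + D_2/(1+r)^2 + TV/(1+r)^2
    = 4033.21174 + 3957.85814 + 47175.84937 = 55166.91925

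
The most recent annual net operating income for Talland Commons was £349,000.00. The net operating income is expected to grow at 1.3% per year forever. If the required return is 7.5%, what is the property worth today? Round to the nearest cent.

£5702209.68

D₁ = D₀ × (1 + g) = £349,000.00 × 1.013 = £353,537.0000
Growing perpetuity: P = D₁ / (r − g) = £353,537.0000 / (0.075 − 0.013) = £5,702,209.68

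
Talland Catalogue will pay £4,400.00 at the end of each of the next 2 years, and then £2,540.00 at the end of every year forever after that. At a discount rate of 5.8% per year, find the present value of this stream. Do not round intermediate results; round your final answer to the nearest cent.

PV of 2-year annuity: £4,400.00 × [1 − (1+0.058)^−2] / 0.058 = 8089.59373
Perpetuity value at year 2: £2,540.00 / 0.058 = 43793.10345
PV of perpetuity: 43793.10345 / (1+0.058)^2 = 39123.20161
Total PV = 8089.59373 + 39123.20161 = 47212.79534

£47212.80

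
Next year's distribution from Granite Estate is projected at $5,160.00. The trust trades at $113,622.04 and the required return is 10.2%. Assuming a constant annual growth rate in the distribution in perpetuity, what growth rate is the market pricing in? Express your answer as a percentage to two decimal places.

5.66%

P = D₁/(r−g) ⇒ g = r − D₁/P = 0.102 − $5,160.00/$113,622.04 = 0.056586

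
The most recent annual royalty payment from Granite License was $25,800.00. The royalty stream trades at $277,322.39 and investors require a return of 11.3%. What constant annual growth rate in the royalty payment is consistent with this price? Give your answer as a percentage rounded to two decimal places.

P = D₀(1+g)/(r−g) ⇒ P(r−g) = D₀(1+g) ⇒ g(P+D₀) = P·r − D₀
g = (P·r − D₀)/(P + D₀) = ($277,322.39×0.113 − $25,800.00) / ($277,322.39 + $25,800.00) = 0.018268

1.83%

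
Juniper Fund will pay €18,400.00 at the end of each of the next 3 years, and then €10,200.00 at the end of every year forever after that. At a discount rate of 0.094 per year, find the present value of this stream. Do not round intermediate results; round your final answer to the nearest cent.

€129120.17

PV of 3-year annuity: €18,400.00 × [1 − (1+0.094)^−3] / 0.094 = 46245.77870
Perpetuity value at year 3: €10,200.00 / 0.094 = 108510.63830
PV of perpetuity: 108510.63830 / (1+0.094)^3 = 82874.39141
Total PV = 46245.77870 + 82874.39141 = 129120.17011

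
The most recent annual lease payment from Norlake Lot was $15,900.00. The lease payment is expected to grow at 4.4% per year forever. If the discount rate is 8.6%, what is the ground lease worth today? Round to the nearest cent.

D₁ = D₀ × (1 + g) = $15,900.00 × 1.044 = $16,599.6000
Growing perpetuity: P = D₁ / (r − g) = $16,599.6000 / (0.086 − 0.044) = $395,228.57

$395228.57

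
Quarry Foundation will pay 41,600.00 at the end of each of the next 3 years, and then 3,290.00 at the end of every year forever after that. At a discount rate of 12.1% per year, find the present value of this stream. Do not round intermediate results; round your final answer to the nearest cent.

119046.35

PV of 3-year annuity: 41,600.00 × [1 − (1+0.121)^−3] / 0.121 = 99744.73494
Perpetuity value at year 3: 3,290.00 / 0.121 = 27190.08264
PV of perpetuity: 27190.08264 / (1+0.121)^3 = 19301.61683
Total PV = 99744.73494 + 19301.61683 = 119046.35177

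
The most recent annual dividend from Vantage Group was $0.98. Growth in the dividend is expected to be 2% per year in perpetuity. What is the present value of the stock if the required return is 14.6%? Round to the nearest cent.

D₁ = D₀ × (1 + g) = $0.98 × 1.02 = $0.9996
Growing perpetuity: P = D₁ / (r − g) = $0.9996 / (0.146 − 0.02) = $7.93

$7.93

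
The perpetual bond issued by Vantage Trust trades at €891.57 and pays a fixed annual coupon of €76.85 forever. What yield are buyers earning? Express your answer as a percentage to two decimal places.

8.62%

P = C/r ⇒ r = C/P = €76.85/€891.57 = 0.086196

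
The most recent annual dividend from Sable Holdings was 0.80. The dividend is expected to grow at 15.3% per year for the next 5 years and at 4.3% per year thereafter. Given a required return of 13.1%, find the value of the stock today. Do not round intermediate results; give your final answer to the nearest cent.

D_1 = 0.92240
D_2 = 1.06353
D_3 = 1.22625
D_4 = 1.41386
D_5 = 1.63018
Terminal value at year 5: TV = D_5×(1+g_2)/(r−g_2) = 1.70028/0.088 = 19.32138
P_0 = D_1/(1+r)^1 + D_2/(1+r)^2 + D_3/(1+r)^3 + D_4/(1+r)^4 + D_5/(1+r)^5 + TV/(1+r)^5
    = 0.81556 + 0.83143 + 0.84760 + 0.86409 + 0.88089 + 10.44059 = 14.68016

14.68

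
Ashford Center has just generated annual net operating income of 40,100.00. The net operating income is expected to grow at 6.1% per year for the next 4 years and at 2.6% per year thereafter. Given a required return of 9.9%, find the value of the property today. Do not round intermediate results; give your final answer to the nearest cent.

D_1 = 42546.10000
D_2 = 45141.41210
D_3 = 47895.03824
D_4 = 50816.63557
Terminal value at year 4: TV = D_4×(1+g_2)/(r−g_2) = 52137.86810/0.073 = 714217.37117
P_0 = D_1/(1+r)^1 + D_2/(1+r)^2 + D_3/(1+r)^3 + D_4/(1+r)^4 + TV/(1+r)^4
    = 38713.46679 + 37374.87558 + 36082.56869 + 34834.94575 + 489598.00466 = 636603.86147

636603.86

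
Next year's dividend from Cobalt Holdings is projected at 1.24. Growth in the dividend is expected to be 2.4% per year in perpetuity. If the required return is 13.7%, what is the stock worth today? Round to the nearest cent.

Growing perpetuity: P = D₁ / (r − g) = 1.2400 / (0.137 − 0.024) = 10.97

10.97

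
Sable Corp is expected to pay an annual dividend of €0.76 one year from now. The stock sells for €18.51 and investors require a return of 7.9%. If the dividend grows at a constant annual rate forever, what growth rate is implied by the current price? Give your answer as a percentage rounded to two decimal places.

3.79%

P = D₁/(r−g) ⇒ g = r − D₁/P = 0.079 − €0.76/€18.51 = 0.037941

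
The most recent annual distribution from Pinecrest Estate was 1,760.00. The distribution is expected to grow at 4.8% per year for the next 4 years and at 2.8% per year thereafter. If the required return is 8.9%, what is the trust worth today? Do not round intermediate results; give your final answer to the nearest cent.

31841.41

D_1 = 1844.48000
D_2 = 1933.01504
D_3 = 2025.79976
D_4 = 2123.03815
Terminal value at year 4: TV = D_4×(1+g_2)/(r−g_2) = 2182.48322/0.061 = 35778.41342
P_0 = D_1/(1+r)^1 + D_2/(1+r)^2 + D_3/(1+r)^3 + D_4/(1+r)^4 + TV/(1+r)^4
    = 1693.73737 + 1629.96948 + 1568.60240 + 1509.54575 + 25439.55786 = 31841.41287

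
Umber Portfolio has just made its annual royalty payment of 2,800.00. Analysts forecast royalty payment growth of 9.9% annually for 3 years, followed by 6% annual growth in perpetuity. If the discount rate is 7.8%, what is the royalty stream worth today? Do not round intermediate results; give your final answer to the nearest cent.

D_1 = 3077.20000
D_2 = 3381.84280
D_3 = 3716.64524
Terminal value at year 3: TV = D_3×(1+g_2)/(r−g_2) = 3939.64395/0.018 = 218869.10841
P_0 = D_1/(1+r)^1 + D_2/(1+r)^2 + D_3/(1+r)^3 + TV/(1+r)^3
    = 2854.54545 + 2910.15348 + 2966.84478 + 174714.19286 = 183445.73659

183445.74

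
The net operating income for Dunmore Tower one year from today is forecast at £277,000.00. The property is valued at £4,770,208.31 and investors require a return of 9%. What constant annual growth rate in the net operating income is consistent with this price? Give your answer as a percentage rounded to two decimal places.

P = D₁/(r−g) ⇒ g = r − D₁/P = 0.09 − £277,000.00/£4,770,208.31 = 0.031931

3.19%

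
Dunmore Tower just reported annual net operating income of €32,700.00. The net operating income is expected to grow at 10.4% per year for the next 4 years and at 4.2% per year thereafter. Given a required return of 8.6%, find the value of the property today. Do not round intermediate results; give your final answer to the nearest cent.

D_1 = 36100.80000
D_2 = 39855.28320
D_3 = 44000.23265
D_4 = 48576.25685
Terminal value at year 4: TV = D_4×(1+g_2)/(r−g_2) = 50616.45964/0.044 = 1150374.08264
P_0 = D_1/(1+r)^1 + D_2/(1+r)^2 + D_3/(1+r)^3 + D_4/(1+r)^4 + TV/(1+r)^4
    = 33241.98895 + 33792.96114 + 34353.06547 + 34922.45330 + 827027.18943 = 963337.65830

€963337.66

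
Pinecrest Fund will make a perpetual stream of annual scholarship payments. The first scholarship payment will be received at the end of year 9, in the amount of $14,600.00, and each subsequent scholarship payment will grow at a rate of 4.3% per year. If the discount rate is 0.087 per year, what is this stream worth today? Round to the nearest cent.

Value at end of year 8: C₁ / (r − g) = $14,600.00 / (0.087 − 0.043) = $331,818.1818
Discount to today: PV = $331,818.1818 / (1 + 0.087)^8 = $331,818.1818 / 1.949110 = $170,240.87

$170240.87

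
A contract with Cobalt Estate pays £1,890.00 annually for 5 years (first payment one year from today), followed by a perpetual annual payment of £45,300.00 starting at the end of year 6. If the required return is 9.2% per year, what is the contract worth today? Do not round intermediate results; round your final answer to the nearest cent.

£324414.14

PV of 5-year annuity: £1,890.00 × [1 − (1+0.092)^−5] / 0.092 = 7313.44960
Perpetuity value at year 5: £45,300.00 / 0.092 = 492391.30435
PV of perpetuity: 492391.30435 / (1+0.092)^5 = 317100.68692
Total PV = 7313.44960 + 317100.68692 = 324414.13652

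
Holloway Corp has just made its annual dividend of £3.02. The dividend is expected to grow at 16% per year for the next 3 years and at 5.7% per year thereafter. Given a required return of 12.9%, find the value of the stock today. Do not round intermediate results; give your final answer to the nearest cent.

£57.66

D_1 = 3.50320
D_2 = 4.06371
D_3 = 4.71391
Terminal value at year 3: TV = D_3×(1+g_2)/(r−g_2) = 4.98260/0.072 = 69.20276
P_0 = D_1/(1+r)^1 + D_2/(1+r)^2 + D_3/(1+r)^3 + TV/(1+r)^3
    = 3.10292 + 3.18812 + 3.27566 + 48.08854 = 57.65525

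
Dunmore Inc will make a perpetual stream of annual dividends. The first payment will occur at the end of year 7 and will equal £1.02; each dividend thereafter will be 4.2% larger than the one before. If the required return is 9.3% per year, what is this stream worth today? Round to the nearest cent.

£11.73

Value at end of year 6: C₁ / (r − g) = £1.02 / (0.093 − 0.042) = £20.0000
Discount to today: PV = £20.0000 / (1 + 0.093)^6 = £20.0000 / 1.704987 = £11.73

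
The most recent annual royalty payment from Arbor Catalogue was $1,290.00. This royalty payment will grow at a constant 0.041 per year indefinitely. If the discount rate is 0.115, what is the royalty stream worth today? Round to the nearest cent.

D₁ = D₀ × (1 + g) = $1,290.00 × 1.041 = $1,342.8900
Growing perpetuity: P = D₁ / (r − g) = $1,342.8900 / (0.115 − 0.041) = $18,147.16

$18147.16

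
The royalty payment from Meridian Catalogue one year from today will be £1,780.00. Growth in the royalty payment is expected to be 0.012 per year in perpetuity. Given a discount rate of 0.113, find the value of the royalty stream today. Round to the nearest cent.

Growing perpetuity: P = D₁ / (r − g) = £1,780.0000 / (0.113 − 0.012) = £17,623.76

£17623.76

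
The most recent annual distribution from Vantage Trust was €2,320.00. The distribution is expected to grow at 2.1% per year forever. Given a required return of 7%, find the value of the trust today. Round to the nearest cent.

€48341.22

D₁ = D₀ × (1 + g) = €2,320.00 × 1.021 = €2,368.7200
Growing perpetuity: P = D₁ / (r − g) = €2,368.7200 / (0.07 − 0.021) = €48,341.22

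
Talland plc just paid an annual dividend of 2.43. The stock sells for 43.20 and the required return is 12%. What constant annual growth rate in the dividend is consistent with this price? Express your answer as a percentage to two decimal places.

6.04%

P = D₀(1+g)/(r−g) ⇒ P(r−g) = D₀(1+g) ⇒ g(P+D₀) = P·r − D₀
g = (P·r − D₀)/(P + D₀) = (43.20×0.12 − 2.43) / (43.20 + 2.43) = 0.060355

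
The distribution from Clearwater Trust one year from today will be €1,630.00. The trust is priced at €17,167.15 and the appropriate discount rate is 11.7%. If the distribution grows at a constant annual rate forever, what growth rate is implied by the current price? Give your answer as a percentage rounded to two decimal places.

2.21%

P = D₁/(r−g) ⇒ g = r − D₁/P = 0.117 − €1,630.00/€17,167.15 = 0.022051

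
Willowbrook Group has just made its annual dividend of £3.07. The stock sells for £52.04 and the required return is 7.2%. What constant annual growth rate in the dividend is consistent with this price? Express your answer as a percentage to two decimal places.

1.23%

P = D₀(1+g)/(r−g) ⇒ P(r−g) = D₀(1+g) ⇒ g(P+D₀) = P·r − D₀
g = (P·r − D₀)/(P + D₀) = (£52.04×0.072 − £3.07) / (£52.04 + £3.07) = 0.012282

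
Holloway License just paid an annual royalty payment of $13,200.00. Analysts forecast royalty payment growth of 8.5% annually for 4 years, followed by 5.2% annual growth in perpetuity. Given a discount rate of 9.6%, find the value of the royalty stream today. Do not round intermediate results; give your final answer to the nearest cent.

D_1 = 14322.00000
D_2 = 15539.37000
D_3 = 16860.21645
D_4 = 18293.33485
Terminal value at year 4: TV = D_4×(1+g_2)/(r−g_2) = 19244.58826/0.044 = 437377.00592
P_0 = D_1/(1+r)^1 + D_2/(1+r)^2 + D_3/(1+r)^3 + D_4/(1+r)^4 + TV/(1+r)^4
    = 13067.51825 + 12936.36615 + 12806.53036 + 12677.99766 + 303119.39865 = 354607.81107

$354607.81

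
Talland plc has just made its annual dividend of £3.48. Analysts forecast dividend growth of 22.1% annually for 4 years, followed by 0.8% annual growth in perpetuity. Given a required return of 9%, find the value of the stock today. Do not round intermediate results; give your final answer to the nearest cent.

£85.99

D_1 = 4.24908
D_2 = 5.18813
D_3 = 6.33470
D_4 = 7.73467
Terminal value at year 4: TV = D_4×(1+g_2)/(r−g_2) = 7.79655/0.082 = 95.07987
P_0 = D_1/(1+r)^1 + D_2/(1+r)^2 + D_3/(1+r)^3 + D_4/(1+r)^4 + TV/(1+r)^4
    = 3.89824 + 4.36674 + 4.89155 + 5.47944 + 67.35698 = 85.99295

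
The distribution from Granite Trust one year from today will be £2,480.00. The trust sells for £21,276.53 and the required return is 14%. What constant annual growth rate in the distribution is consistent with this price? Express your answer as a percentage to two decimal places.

2.34%

P = D₁/(r−g) ⇒ g = r − D₁/P = 0.14 − £2,480.00/£21,276.53 = 0.023440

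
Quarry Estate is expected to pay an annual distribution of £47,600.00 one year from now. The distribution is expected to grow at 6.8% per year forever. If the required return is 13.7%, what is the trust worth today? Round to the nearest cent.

£689855.07

Growing perpetuity: P = D₁ / (r − g) = £47,600.0000 / (0.137 − 0.068) = £689,855.07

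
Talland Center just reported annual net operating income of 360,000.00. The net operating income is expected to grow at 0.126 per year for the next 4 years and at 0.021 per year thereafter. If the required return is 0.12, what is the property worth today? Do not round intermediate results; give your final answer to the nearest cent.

D_1 = 405360.00000
D_2 = 456435.36000
D_3 = 513946.21536
D_4 = 578703.43850
Terminal value at year 4: TV = D_4×(1+g_2)/(r−g_2) = 590856.21070/0.099 = 5968244.55256
P_0 = D_1/(1+r)^1 + D_2/(1+r)^2 + D_3/(1+r)^3 + D_4/(1+r)^4 + TV/(1+r)^4
    = 361928.57143 + 363867.47449 + 365816.76453 + 367776.49720 + 3792927.30950 = 5252316.61714

5252316.62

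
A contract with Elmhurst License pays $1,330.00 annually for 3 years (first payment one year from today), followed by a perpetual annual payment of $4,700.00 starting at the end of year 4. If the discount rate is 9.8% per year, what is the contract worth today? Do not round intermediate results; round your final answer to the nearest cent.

$39548.90

PV of 3-year annuity: $1,330.00 × [1 − (1+0.098)^−3] / 0.098 = 3319.19375
Perpetuity value at year 3: $4,700.00 / 0.098 = 47959.18367
PV of perpetuity: 47959.18367 / (1+0.098)^3 = 36229.70200
Total PV = 3319.19375 + 36229.70200 = 39548.89575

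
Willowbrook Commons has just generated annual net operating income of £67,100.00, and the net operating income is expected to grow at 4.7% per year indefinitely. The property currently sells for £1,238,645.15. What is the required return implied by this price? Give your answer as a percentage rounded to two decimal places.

D₁ = £67,100.00 × 1.047 = £70,253.7000
P = D₁/(r − g) ⇒ r = D₁/P + g = £70,253.7000/£1,238,645.15 + 0.047 = 0.056718 + 0.047 = 0.103718

10.37%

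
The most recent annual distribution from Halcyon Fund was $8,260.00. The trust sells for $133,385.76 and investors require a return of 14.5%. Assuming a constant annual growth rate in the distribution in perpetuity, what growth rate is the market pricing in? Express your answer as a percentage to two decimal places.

P = D₀(1+g)/(r−g) ⇒ P(r−g) = D₀(1+g) ⇒ g(P+D₀) = P·r − D₀
g = (P·r − D₀)/(P + D₀) = ($133,385.76×0.145 − $8,260.00) / ($133,385.76 + $8,260.00) = 0.078230

7.82%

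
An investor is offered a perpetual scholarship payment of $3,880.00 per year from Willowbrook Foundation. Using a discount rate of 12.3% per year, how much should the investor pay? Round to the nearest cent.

Level perpetuity: PV = C / r = $3,880.00 / 0.123 = $31,544.72

$31544.72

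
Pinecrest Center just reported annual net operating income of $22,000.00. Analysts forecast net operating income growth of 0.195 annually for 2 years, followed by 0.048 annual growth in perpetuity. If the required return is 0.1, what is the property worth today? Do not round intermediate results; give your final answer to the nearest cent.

$573140.38

D_1 = 26290.00000
D_2 = 31416.55000
Terminal value at year 2: TV = D_2×(1+g_2)/(r−g_2) = 32924.54440/0.052 = 633164.31538
P_0 = D_1/(1+r)^1 + D_2/(1+r)^2 + TV/(1+r)^2
    = 23900.00000 + 25964.09091 + 523276.29371 = 573140.38462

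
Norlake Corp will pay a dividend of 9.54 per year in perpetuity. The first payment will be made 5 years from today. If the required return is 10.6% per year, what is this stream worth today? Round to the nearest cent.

Value at end of year 4: C / r = 9.54 / 0.106 = 90.0000
Discount to today: PV = 90.0000 / (1 + 0.106)^4 = 90.0000 / 1.496306 = 60.15

60.15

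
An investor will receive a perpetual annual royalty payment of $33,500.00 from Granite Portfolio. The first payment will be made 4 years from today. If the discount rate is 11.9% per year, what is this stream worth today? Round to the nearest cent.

$200912.79

Value at end of year 3: C / r = $33,500.00 / 0.119 = $281,512.6050
Discount to today: PV = $281,512.6050 / (1 + 0.119)^3 = $281,512.6050 / 1.401168 = $200,912.79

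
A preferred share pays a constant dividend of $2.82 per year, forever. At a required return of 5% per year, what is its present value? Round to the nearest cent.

Level perpetuity: PV = C / r = $2.82 / 0.05 = $56.40

$56.40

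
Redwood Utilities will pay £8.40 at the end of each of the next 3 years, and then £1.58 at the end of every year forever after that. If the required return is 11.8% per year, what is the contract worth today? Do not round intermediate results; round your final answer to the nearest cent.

£29.83

PV of 3-year annuity: £8.40 × [1 − (1+0.118)^−3] / 0.118 = 20.24492
Perpetuity value at year 3: £1.58 / 0.118 = 13.38983
PV of perpetuity: 13.38983 / (1+0.118)^3 = 9.58186
Total PV = 20.24492 + 9.58186 = 29.82678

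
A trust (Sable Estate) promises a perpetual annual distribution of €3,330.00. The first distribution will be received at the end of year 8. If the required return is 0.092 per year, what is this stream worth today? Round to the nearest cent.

€19547.80

Value at end of year 7: C / r = €3,330.00 / 0.092 = €36,195.6522
Discount to today: PV = €36,195.6522 / (1 + 0.092)^7 = €36,195.6522 / 1.851648 = €19,547.80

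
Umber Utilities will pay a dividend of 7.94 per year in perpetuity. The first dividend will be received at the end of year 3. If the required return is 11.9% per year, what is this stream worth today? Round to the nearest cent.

Value at end of year 2: C / r = 7.94 / 0.119 = 66.7227
Discount to today: PV = 66.7227 / (1 + 0.119)^2 = 66.7227 / 1.252161 = 53.29

53.29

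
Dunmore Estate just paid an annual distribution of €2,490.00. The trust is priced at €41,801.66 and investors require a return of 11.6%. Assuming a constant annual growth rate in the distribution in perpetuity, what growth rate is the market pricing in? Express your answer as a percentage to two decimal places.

5.33%

P = D₀(1+g)/(r−g) ⇒ P(r−g) = D₀(1+g) ⇒ g(P+D₀) = P·r − D₀
g = (P·r − D₀)/(P + D₀) = (€41,801.66×0.116 − €2,490.00) / (€41,801.66 + €2,490.00) = 0.053260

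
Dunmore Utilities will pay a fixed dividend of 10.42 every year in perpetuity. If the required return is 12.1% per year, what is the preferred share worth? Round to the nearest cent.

86.12

Level perpetuity: PV = C / r = 10.42 / 0.121 = 86.12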